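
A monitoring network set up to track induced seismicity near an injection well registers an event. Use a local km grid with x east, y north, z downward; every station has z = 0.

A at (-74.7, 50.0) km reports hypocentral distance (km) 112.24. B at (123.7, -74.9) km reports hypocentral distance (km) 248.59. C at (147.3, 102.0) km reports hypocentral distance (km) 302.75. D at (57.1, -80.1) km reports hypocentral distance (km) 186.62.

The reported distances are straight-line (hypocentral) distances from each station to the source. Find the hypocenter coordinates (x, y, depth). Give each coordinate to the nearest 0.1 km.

Each station gives a sphere (x−x_i)² + (y−y_i)² + z² = d_i² (stations at z=0).
Subtracting the A sphere from B and C: z² cancels, leaving linear equations in x and y:
396.8 x − 249.8 y = -36367.56
444.0 x + 104.0 y = -55038.54
Solving: x ≈ -115.199, y ≈ -37.404 km (keep extra digits for the depth step; rounded: -115.2, -37.4).
Then from the A sphere: z² = 112.24² − (x + 74.7)² − (y − 50.0)² with x = -115.199, y = -37.404, so z ≈ 57.604 ≈ 57.6 km.

x ≈ -115.2 km, y ≈ -37.4 km, depth ≈ 57.6 km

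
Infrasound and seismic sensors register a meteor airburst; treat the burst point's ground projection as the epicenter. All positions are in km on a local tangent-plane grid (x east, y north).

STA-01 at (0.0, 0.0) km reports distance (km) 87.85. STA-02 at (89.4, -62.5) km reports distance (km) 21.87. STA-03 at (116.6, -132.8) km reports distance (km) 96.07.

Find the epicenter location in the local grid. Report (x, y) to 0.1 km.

x ≈ 74.6 km, y ≈ -46.4 km

Circle about each station: x² + y² = 87.85²; (x − 89.4)² + (y + 62.5)² = 21.87²; (x − 116.6)² + (y + 132.8)² = 96.07².
Subtracting the STA-01 equation from the STA-02 and STA-03 equations removes the quadratic terms:
178.8 x − 125.0 y = 19137.94
233.2 x − 265.6 y = 29719.58
Solving the 2×2 system: x ≈ 74.6, y ≈ -46.4 km.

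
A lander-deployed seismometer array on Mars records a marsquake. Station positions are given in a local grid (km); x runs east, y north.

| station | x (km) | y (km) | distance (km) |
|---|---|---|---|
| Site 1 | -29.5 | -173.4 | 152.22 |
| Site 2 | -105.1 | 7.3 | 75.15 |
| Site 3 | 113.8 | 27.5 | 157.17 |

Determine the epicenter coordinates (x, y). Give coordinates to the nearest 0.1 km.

Circle about each station: (x + 29.5)² + (y + 173.4)² = 152.22²; (x + 105.1)² + (y − 7.3)² = 75.15²; (x − 113.8)² + (y − 27.5)² = 157.17².
Subtracting pairs of circle equations eliminates x²+y² and gives linear equations (the radical axes):
-151.2 x + 361.4 y = -2315.10
286.6 x + 401.8 y = -18762.60
Solving the 2×2 system: x ≈ -35.6, y ≈ -21.3 km.

(-35.6, -21.3)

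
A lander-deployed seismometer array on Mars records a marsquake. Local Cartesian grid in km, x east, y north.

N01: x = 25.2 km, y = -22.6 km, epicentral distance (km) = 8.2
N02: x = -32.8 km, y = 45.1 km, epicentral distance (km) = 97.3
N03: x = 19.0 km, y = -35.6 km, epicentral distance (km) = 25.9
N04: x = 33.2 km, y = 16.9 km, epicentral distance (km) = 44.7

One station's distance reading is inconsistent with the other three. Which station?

Solve using three stations at a time. Using N01, N02, N04 (subtract circle equations pairwise → linear system) gives (x, y) ≈ (31.7, -27.8).
Distances from that point to each station vs reported:
  N01: calculated 8.3 vs reported 8.2 → residual 0.1 km
  N02: calculated 97.3 vs reported 97.3 → residual 0.0 km
  N03: calculated 14.9 vs reported 25.9 → residual 11.0 km
  N04: calculated 44.7 vs reported 44.7 → residual 0.0 km
N01, N02, N04 are mutually consistent (residuals ≈ 0); N03 is off by 11.0 km.

N03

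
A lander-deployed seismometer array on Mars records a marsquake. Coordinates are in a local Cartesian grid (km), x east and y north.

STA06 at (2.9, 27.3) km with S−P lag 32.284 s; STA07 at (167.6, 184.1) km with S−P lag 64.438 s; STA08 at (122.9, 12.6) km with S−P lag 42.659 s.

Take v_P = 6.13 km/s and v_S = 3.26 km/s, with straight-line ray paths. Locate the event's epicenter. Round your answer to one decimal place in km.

Distance from S−P lag: d = Δt · v_P v_S / (v_P − v_S) = Δt · (6.13·3.26)/(6.13−3.26) ≈ 6.9630·Δt.
So d_STA06 = 224.79, d_STA07 = 448.68, d_STA08 = 297.03 km.
Circle about each station: (x − 2.9)² + (y − 27.3)² = 224.79²; (x − 167.6)² + (y − 184.1)² = 448.68²; (x − 122.9)² + (y − 12.6)² = 297.03².
Subtracting the STA06 equation from the STA07 and STA08 equations removes the quadratic terms:
329.4 x + 313.6 y = -89554.33
240.0 x − 29.4 y = -23186.81
Solving the 2×2 system: x ≈ -116.6, y ≈ -163.1 km.
Check against STA06 (with the unrounded x, y): √((x − 2.9)²+(y − 27.3)²) = 224.79 ≈ 224.79 km. ✓

(-116.6, -163.1)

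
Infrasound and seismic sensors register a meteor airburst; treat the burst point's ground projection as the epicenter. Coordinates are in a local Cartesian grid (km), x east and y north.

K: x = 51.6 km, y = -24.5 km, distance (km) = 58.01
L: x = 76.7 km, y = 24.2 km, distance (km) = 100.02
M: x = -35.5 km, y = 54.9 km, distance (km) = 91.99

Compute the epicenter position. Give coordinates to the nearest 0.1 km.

x ≈ -5.9 km, y ≈ -32.2 km

Circle about each station: (x − 51.6)² + (y + 24.5)² = 58.01²; (x − 76.7)² + (y − 24.2)² = 100.02²; (x + 35.5)² + (y − 54.9)² = 91.99².
Subtracting pairs of circle equations eliminates x²+y² and gives linear equations (the radical axes):
50.2 x + 97.4 y = -3433.12
-174.2 x + 158.8 y = -4085.55
Solving the 2×2 system: x ≈ -5.9, y ≈ -32.2 km.
Check against K (with the unrounded x, y): √((x − 51.6)²+(y + 24.5)²) = 58.02 ≈ 58.01 km. ✓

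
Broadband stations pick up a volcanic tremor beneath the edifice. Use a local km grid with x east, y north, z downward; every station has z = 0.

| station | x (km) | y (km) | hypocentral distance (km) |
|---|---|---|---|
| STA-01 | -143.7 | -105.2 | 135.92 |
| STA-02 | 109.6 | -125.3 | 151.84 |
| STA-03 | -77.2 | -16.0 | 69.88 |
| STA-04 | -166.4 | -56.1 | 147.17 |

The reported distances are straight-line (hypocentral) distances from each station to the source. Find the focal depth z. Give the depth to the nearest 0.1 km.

Each station gives a sphere (x−x_i)² + (y−y_i)² + z² = d_i² (stations at z=0).
Subtracting the STA-01 sphere from STA-02 and STA-03: z² cancels, leaving linear equations in x and y:
506.6 x − 40.2 y = -8585.62
133.0 x + 178.4 y = -11909.86
Solving: x ≈ -21.003, y ≈ -51.102 km (keep extra digits for the depth step; rounded: -21.0, -51.1).
Then from the STA-01 sphere: z² = 135.92² − (x + 143.7)² − (y + 105.2)² with x = -21.003, y = -51.102, so z ≈ 22.206 ≈ 22.2 km.

22.2 km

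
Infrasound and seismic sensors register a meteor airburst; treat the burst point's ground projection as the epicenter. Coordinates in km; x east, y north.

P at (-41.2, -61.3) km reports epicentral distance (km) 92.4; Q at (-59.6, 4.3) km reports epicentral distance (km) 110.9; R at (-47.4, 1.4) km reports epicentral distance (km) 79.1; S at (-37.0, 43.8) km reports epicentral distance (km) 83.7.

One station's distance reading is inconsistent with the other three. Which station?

Solve using three stations at a time. Using P, R, S (subtract circle equations pairwise → linear system) gives (x, y) ≈ (31.4, -4.3).
Distances from that point to each station vs reported:
  P: calculated 92.3 vs reported 92.4 → residual 0.1 km
  Q: calculated 91.4 vs reported 110.9 → residual 19.5 km
  R: calculated 79.0 vs reported 79.1 → residual 0.1 km
  S: calculated 83.6 vs reported 83.7 → residual 0.1 km
P, R, S are mutually consistent (residuals ≈ 0); Q is off by 19.5 km.

Q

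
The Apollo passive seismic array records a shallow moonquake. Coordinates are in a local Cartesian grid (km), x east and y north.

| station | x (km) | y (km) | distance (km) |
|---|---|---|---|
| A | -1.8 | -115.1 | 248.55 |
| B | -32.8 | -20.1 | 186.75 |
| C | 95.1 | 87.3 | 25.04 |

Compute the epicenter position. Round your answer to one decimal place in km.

Circle about each station: (x + 1.8)² + (y + 115.1)² = 248.55²; (x + 32.8)² + (y + 20.1)² = 186.75²; (x − 95.1)² + (y − 87.3)² = 25.04².
Subtracting the A equation from the B and C equations removes the quadratic terms:
-62.0 x + 190.0 y = 15130.14
193.8 x + 404.8 y = 64564.15
Solving the 2×2 system: x ≈ 99.2, y ≈ 112.0 km.

(99.2, 112.0)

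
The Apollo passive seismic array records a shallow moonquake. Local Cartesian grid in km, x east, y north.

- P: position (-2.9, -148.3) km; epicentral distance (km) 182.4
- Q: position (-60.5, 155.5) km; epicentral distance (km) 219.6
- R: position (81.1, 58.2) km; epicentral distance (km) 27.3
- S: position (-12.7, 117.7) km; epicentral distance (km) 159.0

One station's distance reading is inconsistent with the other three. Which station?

Solve using three stations at a time. Using P, Q, S (subtract circle equations pairwise → linear system) gives (x, y) ≈ (98.2, 3.6).
Distances from that point to each station vs reported:
  P: calculated 182.5 vs reported 182.4 → residual 0.1 km
  Q: calculated 219.7 vs reported 219.6 → residual 0.1 km
  R: calculated 57.2 vs reported 27.3 → residual 29.9 km
  S: calculated 159.1 vs reported 159.0 → residual 0.1 km
P, Q, S are mutually consistent (residuals ≈ 0); R is off by 29.9 km.

R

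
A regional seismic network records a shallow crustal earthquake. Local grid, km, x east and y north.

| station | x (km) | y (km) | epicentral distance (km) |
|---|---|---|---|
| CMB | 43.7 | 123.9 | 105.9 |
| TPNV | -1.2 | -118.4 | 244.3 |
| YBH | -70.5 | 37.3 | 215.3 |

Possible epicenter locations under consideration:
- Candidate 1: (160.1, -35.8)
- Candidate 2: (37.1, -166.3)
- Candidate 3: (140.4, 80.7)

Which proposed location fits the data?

For each candidate, compare |candidate − station| to the reported distance:
Candidate 1: residuals CMB 91.7, TPNV 63.1, YBH 26.6 → max 91.7 km
Candidate 2: residuals CMB 184.4, TPNV 183.0, YBH 15.0 → max 184.4 km
Candidate 3: residuals CMB 0.0, TPNV 0.0, YBH 0.0 → max 0.0 km
Only Candidate 3 has all residuals ≈ 0.

Candidate 3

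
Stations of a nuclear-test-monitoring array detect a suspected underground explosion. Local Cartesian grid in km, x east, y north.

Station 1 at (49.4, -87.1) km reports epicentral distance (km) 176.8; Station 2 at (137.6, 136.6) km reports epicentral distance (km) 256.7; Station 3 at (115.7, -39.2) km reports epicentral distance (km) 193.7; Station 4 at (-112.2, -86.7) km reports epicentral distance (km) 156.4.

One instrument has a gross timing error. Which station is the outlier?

Solve using three stations at a time. Using Station 1, Station 3, Station 4 (subtract circle equations pairwise → linear system) gives (x, y) ≈ (-52.1, 57.8).
Distances from that point to each station vs reported:
  Station 1: calculated 176.9 vs reported 176.8 → residual 0.1 km
  Station 2: calculated 205.4 vs reported 256.7 → residual 51.3 km
  Station 3: calculated 193.8 vs reported 193.7 → residual 0.1 km
  Station 4: calculated 156.5 vs reported 156.4 → residual 0.1 km
Station 1, Station 3, Station 4 are mutually consistent (residuals ≈ 0); Station 2 is off by 51.3 km.

Station 2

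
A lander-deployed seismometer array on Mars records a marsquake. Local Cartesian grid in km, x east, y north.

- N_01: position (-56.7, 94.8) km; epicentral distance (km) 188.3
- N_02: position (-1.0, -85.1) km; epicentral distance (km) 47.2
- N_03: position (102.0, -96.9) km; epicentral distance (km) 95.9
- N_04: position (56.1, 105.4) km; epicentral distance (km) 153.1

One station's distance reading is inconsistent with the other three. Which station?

Solve using three stations at a time. Using N_02, N_03, N_04 (subtract circle equations pairwise → linear system) gives (x, y) ≈ (22.1, -43.9).
Distances from that point to each station vs reported:
  N_01: calculated 159.5 vs reported 188.3 → residual 28.8 km
  N_02: calculated 47.2 vs reported 47.2 → residual 0.0 km
  N_03: calculated 95.9 vs reported 95.9 → residual 0.0 km
  N_04: calculated 153.1 vs reported 153.1 → residual 0.0 km
N_02, N_03, N_04 are mutually consistent (residuals ≈ 0); N_01 is off by 28.8 km.

N_01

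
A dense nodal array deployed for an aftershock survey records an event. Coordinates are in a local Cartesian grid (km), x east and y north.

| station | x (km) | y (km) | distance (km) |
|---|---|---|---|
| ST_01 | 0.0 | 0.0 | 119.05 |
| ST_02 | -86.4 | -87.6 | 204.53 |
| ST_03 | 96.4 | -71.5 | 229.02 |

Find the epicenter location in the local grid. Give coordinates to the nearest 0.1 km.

Circle about each station: x² + y² = 119.05²; (x + 86.4)² + (y + 87.6)² = 204.53²; (x − 96.4)² + (y + 71.5)² = 229.02².
Subtracting the ST_01 equation from the ST_02 and ST_03 equations removes the quadratic terms:
-172.8 x − 175.2 y = -12520.90
192.8 x − 143.0 y = -23872.05
Solving the 2×2 system: x ≈ -40.9, y ≈ 111.8 km.

x ≈ -40.9 km, y ≈ 111.8 km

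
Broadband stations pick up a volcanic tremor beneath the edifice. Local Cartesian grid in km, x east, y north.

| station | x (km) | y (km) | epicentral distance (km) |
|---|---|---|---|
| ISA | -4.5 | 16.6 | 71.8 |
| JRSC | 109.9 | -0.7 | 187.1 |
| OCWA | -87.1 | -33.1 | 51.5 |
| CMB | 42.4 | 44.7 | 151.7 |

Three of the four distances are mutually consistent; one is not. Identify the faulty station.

Solve using three stations at a time. Using ISA, JRSC, OCWA (subtract circle equations pairwise → linear system) gives (x, y) ≈ (-76.3, 17.3).
Distances from that point to each station vs reported:
  ISA: calculated 71.9 vs reported 71.8 → residual 0.1 km
  JRSC: calculated 187.1 vs reported 187.1 → residual 0.0 km
  OCWA: calculated 51.6 vs reported 51.5 → residual 0.1 km
  CMB: calculated 121.9 vs reported 151.7 → residual 29.8 km
ISA, JRSC, OCWA are mutually consistent (residuals ≈ 0); CMB is off by 29.8 km.

CMB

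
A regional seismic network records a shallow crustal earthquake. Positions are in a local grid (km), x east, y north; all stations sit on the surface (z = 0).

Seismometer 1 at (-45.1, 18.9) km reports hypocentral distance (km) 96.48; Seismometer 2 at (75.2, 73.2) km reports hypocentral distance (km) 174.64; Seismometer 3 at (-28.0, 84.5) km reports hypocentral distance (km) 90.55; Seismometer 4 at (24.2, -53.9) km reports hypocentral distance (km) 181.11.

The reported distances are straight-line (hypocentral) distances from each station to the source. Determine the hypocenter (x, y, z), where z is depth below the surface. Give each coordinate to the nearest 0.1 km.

Each station gives a sphere (x−x_i)² + (y−y_i)² + z² = d_i² (stations at z=0).
Subtracting the Seismometer 1 sphere from Seismometer 2 and Seismometer 3: z² cancels, leaving linear equations in x and y:
240.6 x + 108.6 y = -12568.68
34.2 x + 131.2 y = 6642.12
Solving: x ≈ -85.103, y ≈ 72.810 km (keep extra digits for the depth step; rounded: -85.1, 72.8).
Then from the Seismometer 1 sphere: z² = 96.48² − (x + 45.1)² − (y − 18.9)² with x = -85.103, y = 72.810, so z ≈ 69.295 ≈ 69.3 km.

x ≈ -85.1 km, y ≈ 72.8 km, depth ≈ 69.3 km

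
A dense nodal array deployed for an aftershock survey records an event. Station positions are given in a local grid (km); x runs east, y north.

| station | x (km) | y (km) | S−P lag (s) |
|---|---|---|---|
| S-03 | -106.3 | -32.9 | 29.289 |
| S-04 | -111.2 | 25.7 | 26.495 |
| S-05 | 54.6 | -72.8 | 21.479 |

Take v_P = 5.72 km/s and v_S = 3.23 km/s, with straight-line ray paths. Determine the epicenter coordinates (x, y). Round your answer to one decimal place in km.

(76.2, 85.1)

Distance from S−P lag: d = Δt · v_P v_S / (v_P − v_S) = Δt · (5.72·3.23)/(5.72−3.23) ≈ 7.4199·Δt.
So d_S-03 = 217.32, d_S-04 = 196.59, d_S-05 = 159.37 km.
Circle about each station: (x + 106.3)² + (y + 32.9)² = 217.32²; (x + 111.2)² + (y − 25.7)² = 196.59²; (x − 54.6)² + (y + 72.8)² = 159.37².
Subtracting the S-03 equation from the S-04 and S-05 equations removes the quadratic terms:
-9.8 x + 117.2 y = 9224.18
321.8 x − 79.8 y = 17728.09
Solving the 2×2 system: x ≈ 76.2, y ≈ 85.1 km.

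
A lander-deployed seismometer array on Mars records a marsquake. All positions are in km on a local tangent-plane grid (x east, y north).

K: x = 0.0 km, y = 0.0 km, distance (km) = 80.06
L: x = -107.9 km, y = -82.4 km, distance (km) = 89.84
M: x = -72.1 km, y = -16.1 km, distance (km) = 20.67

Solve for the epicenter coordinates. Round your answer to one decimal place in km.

Circle about each station: x² + y² = 80.06²; (x + 107.9)² + (y + 82.4)² = 89.84²; (x + 72.1)² + (y + 16.1)² = 20.67².
Subtracting pairs of circle equations eliminates x²+y² and gives linear equations (the radical axes):
-215.8 x − 164.8 y = 16770.55
-144.2 x − 32.2 y = 11439.97
Solving the 2×2 system: x ≈ -80.0, y ≈ 3.0 km.
Check against K (with the unrounded x, y): √(x²+y²) = 80.06 ≈ 80.06 km. ✓

x ≈ -80.0 km, y ≈ 3.0 km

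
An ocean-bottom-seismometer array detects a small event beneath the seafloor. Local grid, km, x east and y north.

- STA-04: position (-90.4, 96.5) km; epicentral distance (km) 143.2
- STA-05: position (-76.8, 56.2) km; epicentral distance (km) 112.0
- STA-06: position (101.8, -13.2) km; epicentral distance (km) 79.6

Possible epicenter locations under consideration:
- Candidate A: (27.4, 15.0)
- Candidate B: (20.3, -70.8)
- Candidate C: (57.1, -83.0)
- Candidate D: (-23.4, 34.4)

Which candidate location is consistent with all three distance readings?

For each candidate, compare |candidate − station| to the reported distance:
Candidate A: residuals STA-04 0.0, STA-05 0.0, STA-06 0.0 → max 0.0 km
Candidate B: residuals STA-04 57.4, STA-05 47.9, STA-06 20.2 → max 57.4 km
Candidate C: residuals STA-04 89.1, STA-05 81.1, STA-06 3.3 → max 89.1 km
Candidate D: residuals STA-04 51.8, STA-05 54.3, STA-06 54.3 → max 54.3 km
Only Candidate A has all residuals ≈ 0.

Candidate A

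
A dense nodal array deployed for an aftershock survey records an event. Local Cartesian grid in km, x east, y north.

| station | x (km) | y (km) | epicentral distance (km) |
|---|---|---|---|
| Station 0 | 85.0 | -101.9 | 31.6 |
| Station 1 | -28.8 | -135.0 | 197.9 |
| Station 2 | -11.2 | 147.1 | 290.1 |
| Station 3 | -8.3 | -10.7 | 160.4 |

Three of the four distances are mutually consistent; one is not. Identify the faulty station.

Solve using three stations at a time. Using Station 0, Station 2, Station 3 (subtract circle equations pairwise → linear system) gives (x, y) ≈ (113.8, -114.7).
Distances from that point to each station vs reported:
  Station 0: calculated 31.5 vs reported 31.6 → residual 0.1 km
  Station 1: calculated 144.1 vs reported 197.9 → residual 53.8 km
  Station 2: calculated 290.1 vs reported 290.1 → residual 0.0 km
  Station 3: calculated 160.4 vs reported 160.4 → residual 0.0 km
Station 0, Station 2, Station 3 are mutually consistent (residuals ≈ 0); Station 1 is off by 53.8 km.

Station 1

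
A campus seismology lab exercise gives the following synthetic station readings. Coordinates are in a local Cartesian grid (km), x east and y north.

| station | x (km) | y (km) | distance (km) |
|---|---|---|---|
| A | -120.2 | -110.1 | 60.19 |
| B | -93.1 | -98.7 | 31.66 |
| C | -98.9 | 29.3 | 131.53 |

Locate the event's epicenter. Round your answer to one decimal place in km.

Circle about each station: (x + 120.2)² + (y + 110.1)² = 60.19²; (x + 93.1)² + (y + 98.7)² = 31.66²; (x + 98.9)² + (y − 29.3)² = 131.53².
Subtracting the A equation from the B and C equations removes the quadratic terms:
54.2 x + 22.8 y = -5540.27
42.6 x + 278.8 y = -29607.65
Solving the 2×2 system: x ≈ -61.5, y ≈ -96.8 km.
Check against A (with the unrounded x, y): √((x + 120.2)²+(y + 110.1)²) = 60.19 ≈ 60.19 km. ✓

-61.5 km east, -96.8 km north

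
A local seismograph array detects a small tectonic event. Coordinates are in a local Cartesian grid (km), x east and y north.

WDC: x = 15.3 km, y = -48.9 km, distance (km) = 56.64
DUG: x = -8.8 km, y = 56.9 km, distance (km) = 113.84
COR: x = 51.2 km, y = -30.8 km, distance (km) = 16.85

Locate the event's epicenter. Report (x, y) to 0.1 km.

Circle about each station: (x − 15.3)² + (y + 48.9)² = 56.64²; (x + 8.8)² + (y − 56.9)² = 113.84²; (x − 51.2)² + (y + 30.8)² = 16.85².
Subtracting the WDC equation from the DUG and COR equations removes the quadratic terms:
-48.2 x + 211.6 y = -9061.71
71.8 x + 36.2 y = 3868.95
Solving the 2×2 system: x ≈ 67.7, y ≈ -27.4 km.

(67.7, -27.4)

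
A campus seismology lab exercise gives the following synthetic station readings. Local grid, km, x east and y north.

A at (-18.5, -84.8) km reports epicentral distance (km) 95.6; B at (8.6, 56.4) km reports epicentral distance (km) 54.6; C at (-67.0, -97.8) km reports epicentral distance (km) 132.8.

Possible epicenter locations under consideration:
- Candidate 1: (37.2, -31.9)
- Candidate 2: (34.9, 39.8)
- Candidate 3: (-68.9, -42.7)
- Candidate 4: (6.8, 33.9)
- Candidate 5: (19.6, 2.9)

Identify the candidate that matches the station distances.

For each candidate, compare |candidate − station| to the reported distance:
Candidate 1: residuals A 18.8, B 38.2, C 9.5 → max 38.2 km
Candidate 2: residuals A 40.0, B 23.5, C 38.4 → max 40.0 km
Candidate 3: residuals A 29.9, B 71.2, C 77.7 → max 77.7 km
Candidate 4: residuals A 25.8, B 32.0, C 18.2 → max 32.0 km
Candidate 5: residuals A 0.0, B 0.0, C 0.0 → max 0.0 km
Only Candidate 5 has all residuals ≈ 0.

Candidate 5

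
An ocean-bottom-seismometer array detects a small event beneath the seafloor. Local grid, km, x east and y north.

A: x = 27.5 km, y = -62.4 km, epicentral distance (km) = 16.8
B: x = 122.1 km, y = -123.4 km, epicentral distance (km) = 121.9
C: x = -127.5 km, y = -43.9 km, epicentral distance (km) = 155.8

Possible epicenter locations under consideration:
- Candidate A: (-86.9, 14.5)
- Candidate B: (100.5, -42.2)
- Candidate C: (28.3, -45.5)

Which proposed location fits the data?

For each candidate, compare |candidate − station| to the reported distance:
Candidate A: residuals A 121.0, B 128.5, C 84.7 → max 128.5 km
Candidate B: residuals A 58.9, B 37.9, C 72.2 → max 72.2 km
Candidate C: residuals A 0.1, B 0.0, C 0.0 → max 0.1 km
Only Candidate C has all residuals ≈ 0.

Candidate C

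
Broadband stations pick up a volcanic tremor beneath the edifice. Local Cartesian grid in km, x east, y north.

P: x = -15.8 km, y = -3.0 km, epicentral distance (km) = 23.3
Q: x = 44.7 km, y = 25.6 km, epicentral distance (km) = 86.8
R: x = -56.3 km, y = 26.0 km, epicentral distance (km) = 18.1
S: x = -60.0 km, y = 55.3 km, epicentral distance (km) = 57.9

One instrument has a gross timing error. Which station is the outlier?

R

Solve using three stations at a time. Using P, Q, S (subtract circle equations pairwise → linear system) gives (x, y) ≈ (-38.7, 1.5).
Distances from that point to each station vs reported:
  P: calculated 23.3 vs reported 23.3 → residual 0.0 km
  Q: calculated 86.8 vs reported 86.8 → residual 0.0 km
  R: calculated 30.2 vs reported 18.1 → residual 12.1 km
  S: calculated 57.9 vs reported 57.9 → residual 0.0 km
P, Q, S are mutually consistent (residuals ≈ 0); R is off by 12.1 km.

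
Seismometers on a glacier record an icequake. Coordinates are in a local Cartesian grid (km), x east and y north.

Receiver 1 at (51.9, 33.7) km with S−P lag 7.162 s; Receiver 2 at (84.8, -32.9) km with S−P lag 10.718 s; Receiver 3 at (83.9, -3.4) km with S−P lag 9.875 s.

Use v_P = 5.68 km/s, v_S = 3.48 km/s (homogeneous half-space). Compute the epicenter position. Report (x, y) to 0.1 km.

Distance from S−P lag: d = Δt · v_P v_S / (v_P − v_S) = Δt · (5.68·3.48)/(5.68−3.48) ≈ 8.9847·Δt.
So d_Receiver 1 = 64.35, d_Receiver 2 = 96.30, d_Receiver 3 = 88.72 km.
Circle about each station: (x − 51.9)² + (y − 33.7)² = 64.35²; (x − 84.8)² + (y + 32.9)² = 96.30²; (x − 83.9)² + (y + 3.4)² = 88.72².
Subtracting the Receiver 1 equation from the Receiver 2 and Receiver 3 equations removes the quadratic terms:
65.8 x − 133.2 y = -688.62
64.0 x − 74.2 y = -508.85
Solving the 2×2 system: x ≈ -4.6, y ≈ 2.9 km.
Check against Receiver 1 (with the unrounded x, y): √((x − 51.9)²+(y − 33.7)²) = 64.33 ≈ 64.35 km. ✓

x ≈ -4.6 km, y ≈ 2.9 km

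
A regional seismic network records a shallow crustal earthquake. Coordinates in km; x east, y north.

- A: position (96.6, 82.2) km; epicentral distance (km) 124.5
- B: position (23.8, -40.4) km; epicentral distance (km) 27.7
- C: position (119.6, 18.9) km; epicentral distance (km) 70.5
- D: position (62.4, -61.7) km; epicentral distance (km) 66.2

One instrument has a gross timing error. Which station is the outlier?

C

Solve using three stations at a time. Using A, B, D (subtract circle equations pairwise → linear system) gives (x, y) ≈ (17.0, -13.5).
Distances from that point to each station vs reported:
  A: calculated 124.5 vs reported 124.5 → residual 0.0 km
  B: calculated 27.7 vs reported 27.7 → residual 0.0 km
  C: calculated 107.6 vs reported 70.5 → residual 37.1 km
  D: calculated 66.2 vs reported 66.2 → residual 0.0 km
A, B, D are mutually consistent (residuals ≈ 0); C is off by 37.1 km.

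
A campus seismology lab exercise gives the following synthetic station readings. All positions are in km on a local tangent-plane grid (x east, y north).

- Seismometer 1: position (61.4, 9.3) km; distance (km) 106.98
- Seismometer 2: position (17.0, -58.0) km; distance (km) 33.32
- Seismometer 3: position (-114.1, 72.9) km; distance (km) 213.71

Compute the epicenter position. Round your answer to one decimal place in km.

Circle about each station: (x − 61.4)² + (y − 9.3)² = 106.98²; (x − 17.0)² + (y + 58.0)² = 33.32²; (x + 114.1)² + (y − 72.9)² = 213.71².
Subtracting pairs of circle equations eliminates x²+y² and gives linear equations (the radical axes):
-88.8 x − 134.6 y = 10131.05
-351.0 x + 127.2 y = -19750.47
Solving the 2×2 system: x ≈ 23.4, y ≈ -90.7 km.

x ≈ 23.4 km, y ≈ -90.7 km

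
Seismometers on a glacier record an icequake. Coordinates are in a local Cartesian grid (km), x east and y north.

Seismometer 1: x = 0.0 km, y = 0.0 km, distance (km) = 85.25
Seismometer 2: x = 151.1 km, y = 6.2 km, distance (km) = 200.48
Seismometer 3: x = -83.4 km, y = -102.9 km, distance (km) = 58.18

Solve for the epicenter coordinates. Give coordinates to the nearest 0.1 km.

Circle about each station: x² + y² = 85.25²; (x − 151.1)² + (y − 6.2)² = 200.48²; (x + 83.4)² + (y + 102.9)² = 58.18².
Subtracting pairs of circle equations eliminates x²+y² and gives linear equations (the radical axes):
302.2 x + 12.4 y = -10055.02
-166.8 x − 205.8 y = 21426.62
Solving the 2×2 system: x ≈ -30.0, y ≈ -79.8 km.

x ≈ -30.0 km, y ≈ -79.8 km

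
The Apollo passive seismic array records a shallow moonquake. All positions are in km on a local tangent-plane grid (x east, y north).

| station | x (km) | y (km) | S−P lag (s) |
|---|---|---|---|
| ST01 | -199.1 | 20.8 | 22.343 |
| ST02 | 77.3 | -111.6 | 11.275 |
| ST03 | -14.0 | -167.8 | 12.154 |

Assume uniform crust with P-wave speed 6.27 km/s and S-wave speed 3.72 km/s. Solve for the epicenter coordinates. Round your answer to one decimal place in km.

Distance from S−P lag: d = Δt · v_P v_S / (v_P − v_S) = Δt · (6.27·3.72)/(6.27−3.72) ≈ 9.1468·Δt.
So d_ST01 = 204.37, d_ST02 = 103.13, d_ST03 = 111.17 km.
Circle about each station: (x + 199.1)² + (y − 20.8)² = 204.37²; (x − 77.3)² + (y + 111.6)² = 103.13²; (x + 14.0)² + (y + 167.8)² = 111.17².
Subtracting pairs of circle equations eliminates x²+y² and gives linear equations (the radical axes):
552.8 x − 264.8 y = 9487.70
370.2 x − 377.2 y = 17687.72
Solving the 2×2 system: x ≈ -10.0, y ≈ -56.7 km.

(-10.0, -56.7)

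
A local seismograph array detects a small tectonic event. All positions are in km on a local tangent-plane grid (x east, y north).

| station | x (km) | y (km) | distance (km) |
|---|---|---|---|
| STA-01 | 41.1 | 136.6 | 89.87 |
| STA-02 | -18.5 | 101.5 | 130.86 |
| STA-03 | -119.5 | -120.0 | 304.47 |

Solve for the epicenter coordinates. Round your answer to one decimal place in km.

Circle about each station: (x − 41.1)² + (y − 136.6)² = 89.87²; (x + 18.5)² + (y − 101.5)² = 130.86²; (x + 119.5)² + (y + 120.0)² = 304.47².
Subtracting the STA-01 equation from the STA-02 and STA-03 equations removes the quadratic terms:
-119.2 x − 70.2 y = -18751.99
-321.2 x − 513.2 y = -76293.88
Solving the 2×2 system: x ≈ 110.5, y ≈ 79.5 km.

x ≈ 110.5 km, y ≈ 79.5 km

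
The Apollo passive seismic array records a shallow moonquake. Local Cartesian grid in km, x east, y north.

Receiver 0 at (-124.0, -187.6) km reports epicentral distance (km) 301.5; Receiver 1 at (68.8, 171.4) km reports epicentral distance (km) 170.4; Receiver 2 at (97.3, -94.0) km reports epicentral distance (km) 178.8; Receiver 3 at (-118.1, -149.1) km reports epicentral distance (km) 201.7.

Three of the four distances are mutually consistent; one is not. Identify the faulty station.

Receiver 0

Solve using three stations at a time. Using Receiver 1, Receiver 2, Receiver 3 (subtract circle equations pairwise → linear system) gives (x, y) ≈ (-29.5, 32.1).
Distances from that point to each station vs reported:
  Receiver 0: calculated 239.2 vs reported 301.5 → residual 62.3 km
  Receiver 1: calculated 170.5 vs reported 170.4 → residual 0.1 km
  Receiver 2: calculated 178.8 vs reported 178.8 → residual 0.0 km
  Receiver 3: calculated 201.7 vs reported 201.7 → residual 0.0 km
Receiver 1, Receiver 2, Receiver 3 are mutually consistent (residuals ≈ 0); Receiver 0 is off by 62.3 km.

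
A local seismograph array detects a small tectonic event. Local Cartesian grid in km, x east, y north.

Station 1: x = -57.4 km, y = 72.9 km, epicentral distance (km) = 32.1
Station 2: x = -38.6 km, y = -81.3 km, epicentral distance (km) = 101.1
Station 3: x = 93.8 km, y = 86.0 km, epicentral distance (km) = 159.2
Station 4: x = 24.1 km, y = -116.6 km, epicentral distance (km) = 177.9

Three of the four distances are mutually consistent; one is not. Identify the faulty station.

Solve using three stations at a time. Using Station 1, Station 3, Station 4 (subtract circle equations pairwise → linear system) gives (x, y) ≈ (-58.9, 40.8).
Distances from that point to each station vs reported:
  Station 1: calculated 32.1 vs reported 32.1 → residual 0.0 km
  Station 2: calculated 123.8 vs reported 101.1 → residual 22.7 km
  Station 3: calculated 159.2 vs reported 159.2 → residual 0.0 km
  Station 4: calculated 177.9 vs reported 177.9 → residual 0.0 km
Station 1, Station 3, Station 4 are mutually consistent (residuals ≈ 0); Station 2 is off by 22.7 km.

Station 2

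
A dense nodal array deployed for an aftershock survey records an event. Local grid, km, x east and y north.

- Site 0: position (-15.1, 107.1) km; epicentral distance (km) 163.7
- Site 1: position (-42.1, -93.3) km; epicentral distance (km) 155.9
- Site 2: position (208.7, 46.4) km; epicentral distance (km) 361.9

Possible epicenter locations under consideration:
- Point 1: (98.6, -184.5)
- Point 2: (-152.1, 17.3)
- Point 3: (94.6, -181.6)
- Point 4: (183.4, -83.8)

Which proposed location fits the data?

For each candidate, compare |candidate − station| to the reported distance:
Point 1: residuals Site 0 149.3, Site 1 11.8, Site 2 106.1 → max 149.3 km
Point 2: residuals Site 0 0.1, Site 1 0.1, Site 2 0.1 → max 0.1 km
Point 3: residuals Site 0 145.1, Site 1 6.8, Site 2 106.9 → max 145.1 km
Point 4: residuals Site 0 111.7, Site 1 69.8, Site 2 229.3 → max 229.3 km
Only Point 2 has all residuals ≈ 0.

Point 2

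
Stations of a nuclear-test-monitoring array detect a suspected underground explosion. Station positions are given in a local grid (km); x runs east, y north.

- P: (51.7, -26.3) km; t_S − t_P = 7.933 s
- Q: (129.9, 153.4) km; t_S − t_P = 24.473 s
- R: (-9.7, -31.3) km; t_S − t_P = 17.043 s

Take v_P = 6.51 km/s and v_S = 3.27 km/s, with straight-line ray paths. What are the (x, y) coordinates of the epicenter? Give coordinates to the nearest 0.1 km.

Distance from S−P lag: d = Δt · v_P v_S / (v_P − v_S) = Δt · (6.51·3.27)/(6.51−3.27) ≈ 6.5703·Δt.
So d_P = 52.12, d_Q = 160.79, d_R = 111.98 km.
Circle about each station: (x − 51.7)² + (y + 26.3)² = 52.12²; (x − 129.9)² + (y − 153.4)² = 160.79²; (x + 9.7)² + (y + 31.3)² = 111.98².
Subtracting pairs of circle equations eliminates x²+y² and gives linear equations (the radical axes):
156.4 x + 359.4 y = 13904.06
-122.8 x − 10.0 y = -12113.83
Solving the 2×2 system: x ≈ 99.0, y ≈ -4.4 km.

99.0 km east, -4.4 km north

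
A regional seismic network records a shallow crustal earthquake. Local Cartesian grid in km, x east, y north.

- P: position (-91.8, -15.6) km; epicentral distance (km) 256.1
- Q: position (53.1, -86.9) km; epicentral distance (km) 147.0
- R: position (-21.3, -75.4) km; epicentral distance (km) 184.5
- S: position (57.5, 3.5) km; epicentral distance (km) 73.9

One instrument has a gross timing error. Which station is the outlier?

P

Solve using three stations at a time. Using Q, R, S (subtract circle equations pairwise → linear system) gives (x, y) ≈ (118.9, 44.5).
Distances from that point to each station vs reported:
  P: calculated 219.1 vs reported 256.1 → residual 37.0 km
  Q: calculated 147.0 vs reported 147.0 → residual 0.0 km
  R: calculated 184.5 vs reported 184.5 → residual 0.0 km
  S: calculated 73.8 vs reported 73.9 → residual 0.1 km
Q, R, S are mutually consistent (residuals ≈ 0); P is off by 37.0 km.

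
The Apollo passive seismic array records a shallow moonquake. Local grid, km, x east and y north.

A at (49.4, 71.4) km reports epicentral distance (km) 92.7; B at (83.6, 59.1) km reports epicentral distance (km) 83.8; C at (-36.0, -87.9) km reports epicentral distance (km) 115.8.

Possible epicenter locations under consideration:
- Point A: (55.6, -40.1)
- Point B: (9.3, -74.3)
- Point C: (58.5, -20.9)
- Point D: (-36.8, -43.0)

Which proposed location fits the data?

For each candidate, compare |candidate − station| to the reported distance:
Point A: residuals A 19.0, B 19.3, C 12.5 → max 19.3 km
Point B: residuals A 58.4, B 68.9, C 68.5 → max 68.9 km
Point C: residuals A 0.0, B 0.0, C 0.0 → max 0.0 km
Point D: residuals A 50.5, B 74.1, C 70.9 → max 74.1 km
Only Point C has all residuals ≈ 0.

Point C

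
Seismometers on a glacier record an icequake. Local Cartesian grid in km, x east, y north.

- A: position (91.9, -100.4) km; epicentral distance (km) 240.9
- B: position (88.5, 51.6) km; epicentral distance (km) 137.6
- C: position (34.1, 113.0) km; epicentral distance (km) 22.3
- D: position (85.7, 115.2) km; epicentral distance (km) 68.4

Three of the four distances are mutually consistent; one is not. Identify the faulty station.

B

Solve using three stations at a time. Using A, C, D (subtract circle equations pairwise → linear system) gives (x, y) ≈ (18.7, 129.1).
Distances from that point to each station vs reported:
  A: calculated 240.9 vs reported 240.9 → residual 0.0 km
  B: calculated 104.3 vs reported 137.6 → residual 33.3 km
  C: calculated 22.3 vs reported 22.3 → residual 0.0 km
  D: calculated 68.4 vs reported 68.4 → residual 0.0 km
A, C, D are mutually consistent (residuals ≈ 0); B is off by 33.3 km.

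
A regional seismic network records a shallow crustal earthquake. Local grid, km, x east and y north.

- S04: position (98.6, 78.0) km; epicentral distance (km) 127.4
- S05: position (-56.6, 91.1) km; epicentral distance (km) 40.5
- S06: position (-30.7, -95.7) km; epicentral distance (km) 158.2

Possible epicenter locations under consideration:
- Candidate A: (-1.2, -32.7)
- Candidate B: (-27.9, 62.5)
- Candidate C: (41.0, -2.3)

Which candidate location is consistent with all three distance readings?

For each candidate, compare |candidate − station| to the reported distance:
Candidate A: residuals S04 21.6, S05 95.1, S06 88.6 → max 95.1 km
Candidate B: residuals S04 0.0, S05 0.0, S06 0.0 → max 0.0 km
Candidate C: residuals S04 28.6, S05 94.6, S06 40.5 → max 94.6 km
Only Candidate B has all residuals ≈ 0.

Candidate B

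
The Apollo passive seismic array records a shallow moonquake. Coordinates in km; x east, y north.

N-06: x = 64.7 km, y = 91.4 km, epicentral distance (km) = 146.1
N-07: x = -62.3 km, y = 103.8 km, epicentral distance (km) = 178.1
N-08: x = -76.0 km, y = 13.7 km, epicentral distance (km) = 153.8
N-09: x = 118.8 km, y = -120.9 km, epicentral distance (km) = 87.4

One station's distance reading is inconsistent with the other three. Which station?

N-07

Solve using three stations at a time. Using N-06, N-08, N-09 (subtract circle equations pairwise → linear system) gives (x, y) ≈ (61.8, -54.7).
Distances from that point to each station vs reported:
  N-06: calculated 146.1 vs reported 146.1 → residual 0.0 km
  N-07: calculated 201.3 vs reported 178.1 → residual 23.2 km
  N-08: calculated 153.8 vs reported 153.8 → residual 0.0 km
  N-09: calculated 87.4 vs reported 87.4 → residual 0.0 km
N-06, N-08, N-09 are mutually consistent (residuals ≈ 0); N-07 is off by 23.2 km.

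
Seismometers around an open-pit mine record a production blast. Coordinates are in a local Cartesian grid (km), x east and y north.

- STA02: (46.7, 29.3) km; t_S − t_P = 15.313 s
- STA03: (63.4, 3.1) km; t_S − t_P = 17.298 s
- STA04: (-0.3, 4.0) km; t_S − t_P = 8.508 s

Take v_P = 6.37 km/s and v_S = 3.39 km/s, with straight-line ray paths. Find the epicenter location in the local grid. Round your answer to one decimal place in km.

Distance from S−P lag: d = Δt · v_P v_S / (v_P − v_S) = Δt · (6.37·3.39)/(6.37−3.39) ≈ 7.2464·Δt.
So d_STA02 = 110.96, d_STA03 = 125.35, d_STA04 = 61.65 km.
Circle about each station: (x − 46.7)² + (y − 29.3)² = 110.96²; (x − 63.4)² + (y − 3.1)² = 125.35²; (x + 0.3)² + (y − 4.0)² = 61.65².
Subtracting the STA02 equation from the STA03 and STA04 equations removes the quadratic terms:
33.4 x − 52.4 y = -2410.71
-94.0 x − 50.6 y = 5488.11
Solving the 2×2 system: x ≈ -61.9, y ≈ 6.5 km.
Check against STA02 (with the unrounded x, y): √((x − 46.7)²+(y − 29.3)²) = 110.97 ≈ 110.96 km. ✓

(-61.9, 6.5)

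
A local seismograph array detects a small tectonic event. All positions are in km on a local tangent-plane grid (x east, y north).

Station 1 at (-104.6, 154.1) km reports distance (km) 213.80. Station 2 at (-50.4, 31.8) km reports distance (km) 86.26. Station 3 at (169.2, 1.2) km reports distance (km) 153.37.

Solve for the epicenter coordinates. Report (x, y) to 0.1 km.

Circle about each station: (x + 104.6)² + (y − 154.1)² = 213.80²; (x + 50.4)² + (y − 31.8)² = 86.26²; (x − 169.2)² + (y − 1.2)² = 153.37².
Subtracting the Station 1 equation from the Station 2 and Station 3 equations removes the quadratic terms:
108.4 x − 244.6 y = 7133.08
547.6 x − 305.8 y = 16130.19
Solving the 2×2 system: x ≈ 17.5, y ≈ -21.4 km.

17.5 km east, -21.4 km north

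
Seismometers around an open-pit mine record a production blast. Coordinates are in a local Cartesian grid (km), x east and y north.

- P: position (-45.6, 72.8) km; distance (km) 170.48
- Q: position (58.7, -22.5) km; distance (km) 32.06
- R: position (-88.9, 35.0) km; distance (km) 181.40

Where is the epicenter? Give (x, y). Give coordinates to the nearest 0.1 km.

x ≈ 70.0 km, y ≈ -52.5 km

Circle about each station: (x + 45.6)² + (y − 72.8)² = 170.48²; (x − 58.7)² + (y + 22.5)² = 32.06²; (x + 88.9)² + (y − 35.0)² = 181.40².
Subtracting the P equation from the Q and R equations removes the quadratic terms:
208.6 x − 190.6 y = 24608.33
-86.6 x − 75.6 y = -2093.52
Solving the 2×2 system: x ≈ 70.0, y ≈ -52.5 km.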